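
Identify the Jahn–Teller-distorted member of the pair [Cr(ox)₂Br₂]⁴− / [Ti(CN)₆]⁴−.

[Cr(ox)₂Br₂]⁴−: Each oxalate is −2; each bromide is −1; balancing the −4 overall charge requires Cr(II). Group 6 minus oxidation state 2 gives a d⁴ configuration. Bromide and oxalate are weak-field ligands for a first-row metal, so the complex is high-spin. The t₂g³e_g¹ (high-spin) configuration has an unevenly filled e_g set; the Jahn–Teller theorem predicts a tetragonal distortion (typically axial elongation) to lift the degeneracy.
[Ti(CN)₆]⁴−: Each cyanide is −1; balancing the −4 overall charge requires Ti(II). Group 4 minus oxidation state 2 gives a d² configuration. The d² configuration leaves the e_g set evenly filled (or empty) — no strong Jahn–Teller driving force.

[Cr(ox)₂Br₂]⁴−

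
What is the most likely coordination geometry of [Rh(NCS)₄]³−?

Each isothiocyanate is −1; balancing the −3 overall charge requires Rh(I).
Rh sits in group 9, so the d-electron count is 9 − 1 = 8.
With 4 monodentate ligands the coordination number is 4.
A 4d d⁸ ion has a large crystal-field splitting; square planar leaves the high-energy d_{x²−y²} orbital empty and maximises CFSE.

square planar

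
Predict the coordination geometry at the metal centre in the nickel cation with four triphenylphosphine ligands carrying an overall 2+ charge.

square planar

Summing ligand charges against the +2 overall charge gives an oxidation state of +2 for nickel.
Ni sits in group 10, so the d-electron count is 10 − 2 = 8.
Coordination number: 4.
Triphenylphosphine is a strong-field ligand (high in the spectrochemical series).
A 3d d⁸ ion with strong-field ligands gains enough CFSE to favour square planar over tetrahedral.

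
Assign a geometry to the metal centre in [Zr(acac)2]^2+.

tetrahedral

Ligand charges: each acetylacetonate is −1. With an overall charge of +2 the zirconium centre must be in the +4 oxidation state.
Group 4 minus oxidation state 4 gives a d⁰ configuration.
Counting donor atoms: 2×acetylacetonate (bidentate) → 4 donors. Coordination number = 4.
A d⁰ ion has no crystal-field stabilisation preference between square planar and tetrahedral, so four ligands adopt the sterically favoured tetrahedral geometry.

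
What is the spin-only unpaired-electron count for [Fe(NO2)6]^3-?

Ligand charges: each nitro (N-bound nitrite) is −1. With an overall charge of −3 the iron centre must be in the +3 oxidation state.
Fe sits in group 8, so the d-electron count is 8 − 3 = 5.
The spin state decides the count: Nitro (N-bound nitrite) is a strong-field ligand (high in the spectrochemical series) for a first-row metal, so the complex is low-spin.
An octahedral low-spin d⁵ ion is t₂g⁵e_g⁰, giving 1 unpaired electron.

1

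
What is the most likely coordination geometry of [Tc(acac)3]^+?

Summing ligand charges against the +1 overall charge gives an oxidation state of +4 for technetium.
Group 7 minus oxidation state 4 gives a d³ configuration.
Counting donor atoms: 3×acetylacetonate (bidentate) → 6 donors. Coordination number = 6.
Six donors around a single metal centre give an octahedral coordination sphere.

octahedral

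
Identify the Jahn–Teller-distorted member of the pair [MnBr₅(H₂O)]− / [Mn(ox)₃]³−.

[Mn(ox)₃]³−

[MnBr₅(H₂O)]−: Ligand charges: each bromide is −1; water is neutral. With an overall charge of −1 the manganese centre must be in the +4 oxidation state. Manganese is a group-7 element; Mn(IV) is therefore d³. The d³ configuration leaves the e_g set evenly filled (or empty) — no strong Jahn–Teller driving force.
[Mn(ox)₃]³−: Ligand charges: each oxalate is −2. With an overall charge of −3 the manganese centre must be in the +3 oxidation state. Mn sits in group 7, so the d-electron count is 7 − 3 = 4. Oxalate is a weak-field ligand for a first-row metal, so the complex is high-spin. The t₂g³e_g¹ (high-spin) configuration has an unevenly filled e_g set; the Jahn–Teller theorem predicts a tetragonal distortion (typically axial elongation) to lift the degeneracy.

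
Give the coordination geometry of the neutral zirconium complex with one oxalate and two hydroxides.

tetrahedral

Ligand charges: each oxalate is −2; each hydroxide is −1. With an overall charge of 0 the zirconium centre must be in the +4 oxidation state.
Group 4 minus oxidation state 4 gives a d⁰ configuration.
Counting donor atoms: 1×oxalate (bidentate) → 2 donors; 2×hydroxide (monodentate) → 2 donors. Coordination number = 4.
A d⁰ ion has no crystal-field stabilisation preference between square planar and tetrahedral, so four ligands adopt the sterically favoured tetrahedral geometry.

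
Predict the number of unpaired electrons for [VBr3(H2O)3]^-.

Ligand charges: each bromide is −1; water is neutral. With an overall charge of −1 the vanadium centre must be in the +2 oxidation state.
Group 5 minus oxidation state 2 gives a d³ configuration.
In an octahedral field the d³ configuration is t₂g³e_g⁰ (only one arrangement possible), giving 3 unpaired electrons.

3 unpaired electrons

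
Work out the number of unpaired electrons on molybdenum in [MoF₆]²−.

2 unpaired electrons

Each fluoride is −1; balancing the −2 overall charge requires Mo(IV).
Group 6 minus oxidation state 4 gives a d² configuration.
In an octahedral field the d² configuration is t₂g²e_g⁰ (only one arrangement possible), giving 2 unpaired electrons.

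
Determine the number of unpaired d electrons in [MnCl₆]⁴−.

Ligand charges: each chloride is −1. With an overall charge of −4 the manganese centre must be in the +2 oxidation state.
Group 7 minus oxidation state 2 gives a d⁵ configuration.
The spin state decides the count: Chloride is a weak-field ligand for a first-row metal, so the complex is high-spin.
An octahedral high-spin d⁵ ion is t₂g³e_g², giving 5 unpaired electrons.

5 unpaired electrons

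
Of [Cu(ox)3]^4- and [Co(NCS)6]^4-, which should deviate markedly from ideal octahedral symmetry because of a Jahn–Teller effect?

[Cu(ox)3]^4-: Each oxalate is −2; balancing the −4 overall charge requires Cu(II). Group 11 minus oxidation state 2 gives a d⁹ configuration. The t₂g⁶e_g³ configuration has an unevenly filled e_g set; the Jahn–Teller theorem predicts a tetragonal distortion (typically axial elongation) to lift the degeneracy.
[Co(NCS)6]^4-: Summing ligand charges against the −4 overall charge gives an oxidation state of +2 for cobalt. Group 9 minus oxidation state 2 gives a d⁷ configuration. Isothiocyanate is a weak-field ligand for a first-row metal, so the complex is high-spin. The d⁷ configuration leaves the e_g set evenly filled (or empty) — no strong Jahn–Teller driving force.

[Cu(ox)3]^4-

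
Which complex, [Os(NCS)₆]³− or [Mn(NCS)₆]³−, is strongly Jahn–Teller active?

[Mn(NCS)₆]³−

[Os(NCS)₆]³−: Ligand charges: each isothiocyanate is −1. With an overall charge of −3 the osmium centre must be in the +3 oxidation state. Osmium is a group-8 element; Os(III) is therefore d⁵. A 5d ion has a large Δₒ and is invariably low-spin. The d⁵ configuration leaves the e_g set evenly filled (or empty) — no strong Jahn–Teller driving force.
[Mn(NCS)₆]³−: Summing ligand charges against the −3 overall charge gives an oxidation state of +3 for manganese. Manganese is a group-7 element; Mn(III) is therefore d⁴. Isothiocyanate is a weak-field ligand for a first-row metal, so the complex is high-spin. The t₂g³e_g¹ (high-spin) configuration has an unevenly filled e_g set; the Jahn–Teller theorem predicts a tetragonal distortion (typically axial elongation) to lift the degeneracy.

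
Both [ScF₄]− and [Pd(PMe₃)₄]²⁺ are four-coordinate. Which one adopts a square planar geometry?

[Pd(PMe₃)₄]²⁺

For [ScF₄]−: Ligand charges: each fluoride is −1. With an overall charge of −1 the scandium centre must be in the +3 oxidation state. Sc sits in group 3, so the d-electron count is 3 − 3 = 0. A d⁰ ion has no crystal-field stabilisation preference between square planar and tetrahedral, so four ligands adopt the sterically favoured tetrahedral geometry. → tetrahedral.
For [Pd(PMe₃)₄]²⁺: Trimethylphosphine is neutral; balancing the +2 overall charge requires Pd(II). Palladium is a group-10 element; Pd(II) is therefore d⁸. A 4d d⁸ ion has a large crystal-field splitting; square planar leaves the high-energy d_{x²−y²} orbital empty and maximises CFSE. → square planar.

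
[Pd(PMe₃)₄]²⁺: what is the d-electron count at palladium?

Trimethylphosphine is neutral; balancing the +2 overall charge requires Pd(II).
Palladium is a group-10 element; Pd(II) is therefore d⁸.

d8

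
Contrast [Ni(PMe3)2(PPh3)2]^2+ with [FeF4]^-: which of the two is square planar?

[Ni(PMe3)2(PPh3)2]^2+

For [Ni(PMe3)2(PPh3)2]^2+: Summing ligand charges against the +2 overall charge gives an oxidation state of +2 for nickel. Ni sits in group 10, so the d-electron count is 10 − 2 = 8. Trimethylphosphine and triphenylphosphine are strong-field ligands (high in the spectrochemical series). A 3d d⁸ ion with strong-field ligands gains enough CFSE to favour square planar over tetrahedral. → square planar.
For [FeF4]^-: Summing ligand charges against the −1 overall charge gives an oxidation state of +3 for iron. Fe sits in group 8, so the d-electron count is 8 − 3 = 5. A high-spin d⁵ ion has zero CFSE in either geometry, so four ligands adopt the sterically favoured tetrahedral geometry. → tetrahedral.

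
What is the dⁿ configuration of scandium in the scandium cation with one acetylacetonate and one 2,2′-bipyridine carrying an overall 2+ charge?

d⁰

Ligand charges: each acetylacetonate is −1; 2,2′-bipyridine is neutral. With an overall charge of +2 the scandium centre must be in the +3 oxidation state.
Scandium is a group-3 element; Sc(III) is therefore d⁰.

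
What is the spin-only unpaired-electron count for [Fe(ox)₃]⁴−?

Ligand charges: each oxalate is −2. With an overall charge of −4 the iron centre must be in the +2 oxidation state.
Fe sits in group 8, so the d-electron count is 8 − 2 = 6.
Counting donor atoms: 3×oxalate (bidentate) → 6 donors. Coordination number = 6.
The spin state decides the count: Oxalate is a weak-field ligand for a first-row metal, so the complex is high-spin.
An octahedral high-spin d⁶ ion is t₂g⁴e_g², giving 4 unpaired electrons.

4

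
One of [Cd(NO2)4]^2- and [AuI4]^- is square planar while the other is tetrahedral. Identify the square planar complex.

For [Cd(NO2)4]^2-: Each nitro (N-bound nitrite) is −1; balancing the −2 overall charge requires Cd(II). Cd sits in group 12, so the d-electron count is 12 − 2 = 10. A d¹⁰ ion has no crystal-field stabilisation preference between square planar and tetrahedral, so four ligands adopt the sterically favoured tetrahedral geometry. → tetrahedral.
For [AuI4]^-: Ligand charges: each iodide is −1. With an overall charge of −1 the gold centre must be in the +3 oxidation state. Au sits in group 11, so the d-electron count is 11 − 3 = 8. A 5d d⁸ ion has a large crystal-field splitting; square planar leaves the high-energy d_{x²−y²} orbital empty and maximises CFSE. → square planar.

[AuI4]^-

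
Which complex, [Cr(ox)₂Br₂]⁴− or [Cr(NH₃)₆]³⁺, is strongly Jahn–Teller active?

[Cr(ox)₂Br₂]⁴−: Ligand charges: each oxalate is −2; each bromide is −1. With an overall charge of −4 the chromium centre must be in the +2 oxidation state. Cr sits in group 6, so the d-electron count is 6 − 2 = 4. Bromide and oxalate are weak-field ligands for a first-row metal, so the complex is high-spin. The t₂g³e_g¹ (high-spin) configuration has an unevenly filled e_g set; the Jahn–Teller theorem predicts a tetragonal distortion (typically axial elongation) to lift the degeneracy.
[Cr(NH₃)₆]³⁺: Ammonia is neutral; balancing the +3 overall charge requires Cr(III). Chromium is a group-6 element; Cr(III) is therefore d³. The d³ configuration leaves the e_g set evenly filled (or empty) — no strong Jahn–Teller driving force.

[Cr(ox)₂Br₂]⁴−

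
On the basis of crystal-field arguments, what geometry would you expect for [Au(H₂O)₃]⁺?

Water is neutral; balancing the +1 overall charge requires Au(I).
Gold is a group-11 element; Au(I) is therefore d¹⁰.
Coordination number: 3.
Three ligands around a d¹⁰ centre minimise repulsion in a trigonal-planar arrangement.

trigonal planar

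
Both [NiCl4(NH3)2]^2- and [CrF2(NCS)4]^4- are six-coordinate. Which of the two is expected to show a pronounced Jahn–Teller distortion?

[NiCl4(NH3)2]^2-: Each chloride is −1; ammonia is neutral; balancing the −2 overall charge requires Ni(II). Ni sits in group 10, so the d-electron count is 10 − 2 = 8. The d⁸ configuration leaves the e_g set evenly filled (or empty) — no strong Jahn–Teller driving force.
[CrF2(NCS)4]^4-: Ligand charges: each fluoride is −1; each isothiocyanate is −1. With an overall charge of −4 the chromium centre must be in the +2 oxidation state. Cr sits in group 6, so the d-electron count is 6 − 2 = 4. Fluoride and isothiocyanate are weak-field ligands for a first-row metal, so the complex is high-spin. The t₂g³e_g¹ (high-spin) configuration has an unevenly filled e_g set; the Jahn–Teller theorem predicts a tetragonal distortion (typically axial elongation) to lift the degeneracy.

[CrF2(NCS)4]^4-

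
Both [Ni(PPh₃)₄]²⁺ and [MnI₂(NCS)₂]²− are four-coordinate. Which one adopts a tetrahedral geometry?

[MnI₂(NCS)₂]²−

For [Ni(PPh₃)₄]²⁺: Ligand charges: triphenylphosphine is neutral. With an overall charge of +2 the nickel centre must be in the +2 oxidation state. Ni sits in group 10, so the d-electron count is 10 − 2 = 8. Triphenylphosphine is a strong-field ligand (high in the spectrochemical series). A 3d d⁸ ion with strong-field ligands gains enough CFSE to favour square planar over tetrahedral. → square planar.
For [MnI₂(NCS)₂]²−: Summing ligand charges against the −2 overall charge gives an oxidation state of +2 for manganese. Mn sits in group 7, so the d-electron count is 7 − 2 = 5. A high-spin d⁵ ion has zero CFSE in either geometry, so four ligands adopt the sterically favoured tetrahedral geometry. → tetrahedral.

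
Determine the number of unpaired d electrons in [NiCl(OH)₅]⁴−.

2

Summing ligand charges against the −4 overall charge gives an oxidation state of +2 for nickel.
Group 10 minus oxidation state 2 gives a d⁸ configuration.
In an octahedral field the d⁸ configuration is t₂g⁶e_g² (only one arrangement possible), giving 2 unpaired electrons.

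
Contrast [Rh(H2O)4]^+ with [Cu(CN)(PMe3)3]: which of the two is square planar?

For [Rh(H2O)4]^+: Summing ligand charges against the +1 overall charge gives an oxidation state of +1 for rhodium. Rh sits in group 9, so the d-electron count is 9 − 1 = 8. A 4d d⁸ ion has a large crystal-field splitting; square planar leaves the high-energy d_{x²−y²} orbital empty and maximises CFSE. → square planar.
For [Cu(CN)(PMe3)3]: Each cyanide is −1; trimethylphosphine is neutral; balancing the 0 overall charge requires Cu(I). Group 11 minus oxidation state 1 gives a d¹⁰ configuration. A d¹⁰ ion has no crystal-field stabilisation preference between square planar and tetrahedral, so four ligands adopt the sterically favoured tetrahedral geometry. → tetrahedral.

[Rh(H2O)4]^+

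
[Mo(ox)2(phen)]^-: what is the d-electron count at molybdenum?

d³

Summing ligand charges against the −1 overall charge gives an oxidation state of +3 for molybdenum.
Molybdenum is a group-6 element; Mo(III) is therefore d³.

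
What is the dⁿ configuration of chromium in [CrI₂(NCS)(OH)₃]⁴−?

Each iodide is −1; each isothiocyanate is −1; each hydroxide is −1; balancing the −4 overall charge requires Cr(II).
Cr sits in group 6, so the d-electron count is 6 − 2 = 4.

d4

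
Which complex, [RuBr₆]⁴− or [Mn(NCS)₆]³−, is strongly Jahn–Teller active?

[Mn(NCS)₆]³−

[RuBr₆]⁴−: Ligand charges: each bromide is −1. With an overall charge of −4 the ruthenium centre must be in the +2 oxidation state. Ru sits in group 8, so the d-electron count is 8 − 2 = 6. A 4d ion has a large Δₒ and is invariably low-spin. The d⁶ configuration leaves the e_g set evenly filled (or empty) — no strong Jahn–Teller driving force.
[Mn(NCS)₆]³−: Summing ligand charges against the −3 overall charge gives an oxidation state of +3 for manganese. Mn sits in group 7, so the d-electron count is 7 − 3 = 4. Isothiocyanate is a weak-field ligand for a first-row metal, so the complex is high-spin. The t₂g³e_g¹ (high-spin) configuration has an unevenly filled e_g set; the Jahn–Teller theorem predicts a tetragonal distortion (typically axial elongation) to lift the degeneracy.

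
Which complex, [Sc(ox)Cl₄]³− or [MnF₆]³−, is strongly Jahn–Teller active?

[Sc(ox)Cl₄]³−: Each oxalate is −2; each chloride is −1; balancing the −3 overall charge requires Sc(III). Scandium is a group-3 element; Sc(III) is therefore d⁰. The d⁰ configuration leaves the e_g set evenly filled (or empty) — no strong Jahn–Teller driving force.
[MnF₆]³−: Each fluoride is −1; balancing the −3 overall charge requires Mn(III). Mn sits in group 7, so the d-electron count is 7 − 3 = 4. Fluoride is a weak-field ligand for a first-row metal, so the complex is high-spin. The t₂g³e_g¹ (high-spin) configuration has an unevenly filled e_g set; the Jahn–Teller theorem predicts a tetragonal distortion (typically axial elongation) to lift the degeneracy.

[MnF₆]³−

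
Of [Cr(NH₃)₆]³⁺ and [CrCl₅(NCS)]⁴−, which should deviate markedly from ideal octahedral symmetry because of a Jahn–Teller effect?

[CrCl₅(NCS)]⁴−

[Cr(NH₃)₆]³⁺: Ligand charges: ammonia is neutral. With an overall charge of +3 the chromium centre must be in the +3 oxidation state. Cr sits in group 6, so the d-electron count is 6 − 3 = 3. The d³ configuration leaves the e_g set evenly filled (or empty) — no strong Jahn–Teller driving force.
[CrCl₅(NCS)]⁴−: Summing ligand charges against the −4 overall charge gives an oxidation state of +2 for chromium. Group 6 minus oxidation state 2 gives a d⁴ configuration. Chloride and isothiocyanate are weak-field ligands for a first-row metal, so the complex is high-spin. The t₂g³e_g¹ (high-spin) configuration has an unevenly filled e_g set; the Jahn–Teller theorem predicts a tetragonal distortion (typically axial elongation) to lift the degeneracy.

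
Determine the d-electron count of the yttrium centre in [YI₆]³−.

Ligand charges: each iodide is −1. With an overall charge of −3 the yttrium centre must be in the +3 oxidation state.
Yttrium is a group-3 element; Y(III) is therefore d⁰.

d⁰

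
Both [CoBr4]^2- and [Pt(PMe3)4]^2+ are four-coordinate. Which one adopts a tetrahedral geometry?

For [CoBr4]^2-: Each bromide is −1; balancing the −2 overall charge requires Co(II). Group 9 minus oxidation state 2 gives a d⁷ configuration. For a high-spin 3d d⁷ ion with weak-field ligands the small Δₜ gives little square-planar CFSE advantage, so four ligands adopt the sterically favoured tetrahedral geometry. → tetrahedral.
For [Pt(PMe3)4]^2+: Summing ligand charges against the +2 overall charge gives an oxidation state of +2 for platinum. Pt sits in group 10, so the d-electron count is 10 − 2 = 8. A 5d d⁸ ion has a large crystal-field splitting; square planar leaves the high-energy d_{x²−y²} orbital empty and maximises CFSE. → square planar.

[CoBr4]^2-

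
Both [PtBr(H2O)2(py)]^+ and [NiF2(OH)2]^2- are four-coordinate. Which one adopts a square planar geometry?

For [PtBr(H2O)2(py)]^+: Each bromide is −1; water is neutral; pyridine is neutral; balancing the +1 overall charge requires Pt(II). Group 10 minus oxidation state 2 gives a d⁸ configuration. A 5d d⁸ ion has a large crystal-field splitting; square planar leaves the high-energy d_{x²−y²} orbital empty and maximises CFSE. → square planar.
For [NiF2(OH)2]^2-: Each fluoride is −1; each hydroxide is −1; balancing the −2 overall charge requires Ni(II). Group 10 minus oxidation state 2 gives a d⁸ configuration. Fluoride and hydroxide are weak-field ligands. With weak-field ligands the CFSE gain from square planar is small, so a 3d d⁸ ion takes the sterically preferred tetrahedral geometry. → tetrahedral.

[PtBr(H2O)2(py)]^+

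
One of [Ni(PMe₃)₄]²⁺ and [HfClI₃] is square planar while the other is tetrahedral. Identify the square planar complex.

For [Ni(PMe₃)₄]²⁺: Ligand charges: trimethylphosphine is neutral. With an overall charge of +2 the nickel centre must be in the +2 oxidation state. Group 10 minus oxidation state 2 gives a d⁸ configuration. Trimethylphosphine is a strong-field ligand (high in the spectrochemical series). A 3d d⁸ ion with strong-field ligands gains enough CFSE to favour square planar over tetrahedral. → square planar.
For [HfClI₃]: Ligand charges: each chloride is −1; each iodide is −1. With an overall charge of 0 the hafnium centre must be in the +4 oxidation state. Group 4 minus oxidation state 4 gives a d⁰ configuration. A d⁰ ion has no crystal-field stabilisation preference between square planar and tetrahedral, so four ligands adopt the sterically favoured tetrahedral geometry. → tetrahedral.

[Ni(PMe₃)₄]²⁺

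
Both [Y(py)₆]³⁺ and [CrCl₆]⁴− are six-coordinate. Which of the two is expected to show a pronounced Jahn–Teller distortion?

[Y(py)₆]³⁺: Summing ligand charges against the +3 overall charge gives an oxidation state of +3 for yttrium. Yttrium is a group-3 element; Y(III) is therefore d⁰. The d⁰ configuration leaves the e_g set evenly filled (or empty) — no strong Jahn–Teller driving force.
[CrCl₆]⁴−: Ligand charges: each chloride is −1. With an overall charge of −4 the chromium centre must be in the +2 oxidation state. Chromium is a group-6 element; Cr(II) is therefore d⁴. Chloride is a weak-field ligand for a first-row metal, so the complex is high-spin. The t₂g³e_g¹ (high-spin) configuration has an unevenly filled e_g set; the Jahn–Teller theorem predicts a tetragonal distortion (typically axial elongation) to lift the degeneracy.

[CrCl₆]⁴−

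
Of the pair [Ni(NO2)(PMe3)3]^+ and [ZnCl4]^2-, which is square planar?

For [Ni(NO2)(PMe3)3]^+: Each nitro (N-bound nitrite) is −1; trimethylphosphine is neutral; balancing the +1 overall charge requires Ni(II). Nickel is a group-10 element; Ni(II) is therefore d⁸. Nitro (N-bound nitrite) and trimethylphosphine are strong-field ligands (high in the spectrochemical series). A 3d d⁸ ion with strong-field ligands gains enough CFSE to favour square planar over tetrahedral. → square planar.
For [ZnCl4]^2-: Summing ligand charges against the −2 overall charge gives an oxidation state of +2 for zinc. Zn sits in group 12, so the d-electron count is 12 − 2 = 10. A d¹⁰ ion has no crystal-field stabilisation preference between square planar and tetrahedral, so four ligands adopt the sterically favoured tetrahedral geometry. → tetrahedral.

[Ni(NO2)(PMe3)3]^+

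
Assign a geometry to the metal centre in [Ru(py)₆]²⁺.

Summing ligand charges against the +2 overall charge gives an oxidation state of +2 for ruthenium.
Ru sits in group 8, so the d-electron count is 8 − 2 = 6.
With 6 monodentate ligands the coordination number is 6.
Six donors around a single metal centre give an octahedral coordination sphere.

octahedral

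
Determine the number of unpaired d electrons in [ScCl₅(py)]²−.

0 unpaired electrons

Ligand charges: each chloride is −1; pyridine is neutral. With an overall charge of −2 the scandium centre must be in the +3 oxidation state.
Scandium is a group-3 element; Sc(III) is therefore d⁰.
In an octahedral field the d⁰ configuration is t₂g⁰e_g⁰, giving 0 unpaired electrons.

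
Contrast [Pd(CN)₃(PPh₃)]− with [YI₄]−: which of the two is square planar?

For [Pd(CN)₃(PPh₃)]−: Summing ligand charges against the −1 overall charge gives an oxidation state of +2 for palladium. Pd sits in group 10, so the d-electron count is 10 − 2 = 8. A 4d d⁸ ion has a large crystal-field splitting; square planar leaves the high-energy d_{x²−y²} orbital empty and maximises CFSE. → square planar.
For [YI₄]−: Each iodide is −1; balancing the −1 overall charge requires Y(III). Group 3 minus oxidation state 3 gives a d⁰ configuration. A d⁰ ion has no crystal-field stabilisation preference between square planar and tetrahedral, so four ligands adopt the sterically favoured tetrahedral geometry. → tetrahedral.

[Pd(CN)₃(PPh₃)]−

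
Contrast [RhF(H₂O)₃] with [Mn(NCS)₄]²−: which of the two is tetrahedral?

[Mn(NCS)₄]²−

For [RhF(H₂O)₃]: Summing ligand charges against the 0 overall charge gives an oxidation state of +1 for rhodium. Rh sits in group 9, so the d-electron count is 9 − 1 = 8. A 4d d⁸ ion has a large crystal-field splitting; square planar leaves the high-energy d_{x²−y²} orbital empty and maximises CFSE. → square planar.
For [Mn(NCS)₄]²−: Summing ligand charges against the −2 overall charge gives an oxidation state of +2 for manganese. Group 7 minus oxidation state 2 gives a d⁵ configuration. A high-spin d⁵ ion has zero CFSE in either geometry, so four ligands adopt the sterically favoured tetrahedral geometry. → tetrahedral.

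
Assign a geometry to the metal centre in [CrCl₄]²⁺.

Each chloride is −1; balancing the +2 overall charge requires Cr(VI).
Group 6 minus oxidation state 6 gives a d⁰ configuration.
Coordination number: 4.
A d⁰ ion has no crystal-field stabilisation preference between square planar and tetrahedral, so four ligands adopt the sterically favoured tetrahedral geometry.

tetrahedral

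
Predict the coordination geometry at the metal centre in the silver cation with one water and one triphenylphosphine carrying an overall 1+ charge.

linear

Ligand charges: water is neutral; triphenylphosphine is neutral. With an overall charge of +1 the silver centre must be in the +1 oxidation state.
Silver is a group-11 element; Ag(I) is therefore d¹⁰.
With 2 monodentate ligands the coordination number is 2.
A d¹⁰ ion with only two ligands adopts a linear arrangement (sp hybridisation; no CFSE preference).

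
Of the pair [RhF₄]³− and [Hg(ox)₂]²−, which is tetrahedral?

[Hg(ox)₂]²−

For [RhF₄]³−: Each fluoride is −1; balancing the −3 overall charge requires Rh(I). Rh sits in group 9, so the d-electron count is 9 − 1 = 8. A 4d d⁸ ion has a large crystal-field splitting; square planar leaves the high-energy d_{x²−y²} orbital empty and maximises CFSE. → square planar.
For [Hg(ox)₂]²−: Each oxalate is −2; balancing the −2 overall charge requires Hg(II). Group 12 minus oxidation state 2 gives a d¹⁰ configuration. A d¹⁰ ion has no crystal-field stabilisation preference between square planar and tetrahedral, so four ligands adopt the sterically favoured tetrahedral geometry. → tetrahedral.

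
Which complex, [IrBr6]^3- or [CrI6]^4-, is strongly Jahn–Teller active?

[IrBr6]^3-: Ligand charges: each bromide is −1. With an overall charge of −3 the iridium centre must be in the +3 oxidation state. Iridium is a group-9 element; Ir(III) is therefore d⁶. A 5d ion has a large Δₒ and is invariably low-spin. The d⁶ configuration leaves the e_g set evenly filled (or empty) — no strong Jahn–Teller driving force.
[CrI6]^4-: Each iodide is −1; balancing the −4 overall charge requires Cr(II). Cr sits in group 6, so the d-electron count is 6 − 2 = 4. Iodide is a weak-field ligand for a first-row metal, so the complex is high-spin. The t₂g³e_g¹ (high-spin) configuration has an unevenly filled e_g set; the Jahn–Teller theorem predicts a tetragonal distortion (typically axial elongation) to lift the degeneracy.

[CrI6]^4-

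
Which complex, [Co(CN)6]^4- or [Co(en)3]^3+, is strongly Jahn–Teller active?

[Co(CN)6]^4-: Summing ligand charges against the −4 overall charge gives an oxidation state of +2 for cobalt. Co sits in group 9, so the d-electron count is 9 − 2 = 7. Cyanide is a strong-field ligand (high in the spectrochemical series) for a first-row metal, so the complex is low-spin. The t₂g⁶e_g¹ (low-spin) configuration has an unevenly filled e_g set; the Jahn–Teller theorem predicts a tetragonal distortion (typically axial elongation) to lift the degeneracy.
[Co(en)3]^3+: Ligand charges: ethylenediamine is neutral. With an overall charge of +3 the cobalt centre must be in the +3 oxidation state. Group 9 minus oxidation state 3 gives a d⁶ configuration. Co(III) has an exceptionally large octahedral splitting and is low-spin with essentially every ligand except fluoride. The d⁶ configuration leaves the e_g set evenly filled (or empty) — no strong Jahn–Teller driving force.

[Co(CN)6]^4-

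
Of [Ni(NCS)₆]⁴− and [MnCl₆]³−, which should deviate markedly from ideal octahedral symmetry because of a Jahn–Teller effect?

[MnCl₆]³−

[Ni(NCS)₆]⁴−: Each isothiocyanate is −1; balancing the −4 overall charge requires Ni(II). Ni sits in group 10, so the d-electron count is 10 − 2 = 8. The d⁸ configuration leaves the e_g set evenly filled (or empty) — no strong Jahn–Teller driving force.
[MnCl₆]³−: Each chloride is −1; balancing the −3 overall charge requires Mn(III). Group 7 minus oxidation state 3 gives a d⁴ configuration. Chloride is a weak-field ligand for a first-row metal, so the complex is high-spin. The t₂g³e_g¹ (high-spin) configuration has an unevenly filled e_g set; the Jahn–Teller theorem predicts a tetragonal distortion (typically axial elongation) to lift the degeneracy.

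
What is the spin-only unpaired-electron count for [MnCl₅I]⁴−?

Ligand charges: each chloride is −1; each iodide is −1. With an overall charge of −4 the manganese centre must be in the +2 oxidation state.
Group 7 minus oxidation state 2 gives a d⁵ configuration.
The spin state decides the count: Chloride and iodide are weak-field ligands for a first-row metal, so the complex is high-spin.
An octahedral high-spin d⁵ ion is t₂g³e_g², giving 5 unpaired electrons.

5 unpaired electrons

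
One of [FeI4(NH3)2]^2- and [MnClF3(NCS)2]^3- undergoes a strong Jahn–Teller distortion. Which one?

[MnClF3(NCS)2]^3-

[FeI4(NH3)2]^2-: Summing ligand charges against the −2 overall charge gives an oxidation state of +2 for iron. Fe sits in group 8, so the d-electron count is 8 − 2 = 6. Iodide is a weak-field ligand for a first-row metal, so the complex is high-spin. The d⁶ configuration leaves the e_g set evenly filled (or empty) — no strong Jahn–Teller driving force.
[MnClF3(NCS)2]^3-: Summing ligand charges against the −3 overall charge gives an oxidation state of +3 for manganese. Mn sits in group 7, so the d-electron count is 7 − 3 = 4. Chloride, fluoride, and isothiocyanate are weak-field ligands for a first-row metal, so the complex is high-spin. The t₂g³e_g¹ (high-spin) configuration has an unevenly filled e_g set; the Jahn–Teller theorem predicts a tetragonal distortion (typically axial elongation) to lift the degeneracy.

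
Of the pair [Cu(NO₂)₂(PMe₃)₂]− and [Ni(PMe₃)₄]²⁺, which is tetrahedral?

[Cu(NO₂)₂(PMe₃)₂]−

For [Cu(NO₂)₂(PMe₃)₂]−: Ligand charges: each nitro (N-bound nitrite) is −1; trimethylphosphine is neutral. With an overall charge of −1 the copper centre must be in the +1 oxidation state. Group 11 minus oxidation state 1 gives a d¹⁰ configuration. A d¹⁰ ion has no crystal-field stabilisation preference between square planar and tetrahedral, so four ligands adopt the sterically favoured tetrahedral geometry. → tetrahedral.
For [Ni(PMe₃)₄]²⁺: Summing ligand charges against the +2 overall charge gives an oxidation state of +2 for nickel. Nickel is a group-10 element; Ni(II) is therefore d⁸. Trimethylphosphine is a strong-field ligand (high in the spectrochemical series). A 3d d⁸ ion with strong-field ligands gains enough CFSE to favour square planar over tetrahedral. → square planar.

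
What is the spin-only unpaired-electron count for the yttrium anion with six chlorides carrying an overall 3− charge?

0

Ligand charges: each chloride is −1. With an overall charge of −3 the yttrium centre must be in the +3 oxidation state.
Y sits in group 3, so the d-electron count is 3 − 3 = 0.
In an octahedral field the d⁰ configuration is t₂g⁰e_g⁰, giving 0 unpaired electrons.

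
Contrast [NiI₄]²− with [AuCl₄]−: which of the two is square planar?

For [NiI₄]²−: Ligand charges: each iodide is −1. With an overall charge of −2 the nickel centre must be in the +2 oxidation state. Group 10 minus oxidation state 2 gives a d⁸ configuration. Iodide is a weak-field ligand. With weak-field ligands the CFSE gain from square planar is small, so a 3d d⁸ ion takes the sterically preferred tetrahedral geometry. → tetrahedral.
For [AuCl₄]−: Each chloride is −1; balancing the −1 overall charge requires Au(III). Gold is a group-11 element; Au(III) is therefore d⁸. A 5d d⁸ ion has a large crystal-field splitting; square planar leaves the high-energy d_{x²−y²} orbital empty and maximises CFSE. → square planar.

[AuCl₄]−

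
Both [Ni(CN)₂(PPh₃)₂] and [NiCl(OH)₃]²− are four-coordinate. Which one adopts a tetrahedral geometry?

[NiCl(OH)₃]²−

For [Ni(CN)₂(PPh₃)₂]: Ligand charges: each cyanide is −1; triphenylphosphine is neutral. With an overall charge of 0 the nickel centre must be in the +2 oxidation state. Group 10 minus oxidation state 2 gives a d⁸ configuration. Cyanide and triphenylphosphine are strong-field ligands (high in the spectrochemical series). A 3d d⁸ ion with strong-field ligands gains enough CFSE to favour square planar over tetrahedral. → square planar.
For [NiCl(OH)₃]²−: Each chloride is −1; each hydroxide is −1; balancing the −2 overall charge requires Ni(II). Group 10 minus oxidation state 2 gives a d⁸ configuration. Chloride and hydroxide are weak-field ligands. With weak-field ligands the CFSE gain from square planar is small, so a 3d d⁸ ion takes the sterically preferred tetrahedral geometry. → tetrahedral.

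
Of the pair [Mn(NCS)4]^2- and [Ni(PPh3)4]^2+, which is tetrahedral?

[Mn(NCS)4]^2-

For [Mn(NCS)4]^2-: Ligand charges: each isothiocyanate is −1. With an overall charge of −2 the manganese centre must be in the +2 oxidation state. Mn sits in group 7, so the d-electron count is 7 − 2 = 5. A high-spin d⁵ ion has zero CFSE in either geometry, so four ligands adopt the sterically favoured tetrahedral geometry. → tetrahedral.
For [Ni(PPh3)4]^2+: Summing ligand charges against the +2 overall charge gives an oxidation state of +2 for nickel. Ni sits in group 10, so the d-electron count is 10 − 2 = 8. Triphenylphosphine is a strong-field ligand (high in the spectrochemical series). A 3d d⁸ ion with strong-field ligands gains enough CFSE to favour square planar over tetrahedral. → square planar.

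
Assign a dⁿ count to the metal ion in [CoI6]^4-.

d7

Each iodide is −1; balancing the −4 overall charge requires Co(II).
Cobalt is a group-9 element; Co(II) is therefore d⁷.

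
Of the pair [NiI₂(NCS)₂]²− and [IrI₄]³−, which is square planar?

For [NiI₂(NCS)₂]²−: Each iodide is −1; each isothiocyanate is −1; balancing the −2 overall charge requires Ni(II). Group 10 minus oxidation state 2 gives a d⁸ configuration. Iodide and isothiocyanate are weak-field ligands. With weak-field ligands the CFSE gain from square planar is small, so a 3d d⁸ ion takes the sterically preferred tetrahedral geometry. → tetrahedral.
For [IrI₄]³−: Each iodide is −1; balancing the −3 overall charge requires Ir(I). Iridium is a group-9 element; Ir(I) is therefore d⁸. A 5d d⁸ ion has a large crystal-field splitting; square planar leaves the high-energy d_{x²−y²} orbital empty and maximises CFSE. → square planar.

[IrI₄]³−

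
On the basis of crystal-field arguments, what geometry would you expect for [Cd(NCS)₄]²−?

tetrahedral

Ligand charges: each isothiocyanate is −1. With an overall charge of −2 the cadmium centre must be in the +2 oxidation state.
Cd sits in group 12, so the d-electron count is 12 − 2 = 10.
Coordination number: 4.
A d¹⁰ ion has no crystal-field stabilisation preference between square planar and tetrahedral, so four ligands adopt the sterically favoured tetrahedral geometry.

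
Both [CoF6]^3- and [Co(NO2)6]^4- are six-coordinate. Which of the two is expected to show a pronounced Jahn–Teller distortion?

[Co(NO2)6]^4-

[CoF6]^3-: Each fluoride is −1; balancing the −3 overall charge requires Co(III). Cobalt is a group-9 element; Co(III) is therefore d⁶. Fluoride is the one ligand weak enough to leave Co(III) high-spin — [CoF₆]³⁻ is the classic exception. The d⁶ configuration leaves the e_g set evenly filled (or empty) — no strong Jahn–Teller driving force.
[Co(NO2)6]^4-: Summing ligand charges against the −4 overall charge gives an oxidation state of +2 for cobalt. Co sits in group 9, so the d-electron count is 9 − 2 = 7. Nitro (N-bound nitrite) is a strong-field ligand (high in the spectrochemical series) for a first-row metal, so the complex is low-spin. The t₂g⁶e_g¹ (low-spin) configuration has an unevenly filled e_g set; the Jahn–Teller theorem predicts a tetragonal distortion (typically axial elongation) to lift the degeneracy.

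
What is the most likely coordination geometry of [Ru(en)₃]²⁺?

Ligand charges: ethylenediamine is neutral. With an overall charge of +2 the ruthenium centre must be in the +2 oxidation state.
Ruthenium is a group-8 element; Ru(II) is therefore d⁶.
Counting donor atoms: 3×ethylenediamine (bidentate) → 6 donors. Coordination number = 6.
Six donors around a single metal centre give an octahedral coordination sphere.

octahedral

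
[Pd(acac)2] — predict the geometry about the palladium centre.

Ligand charges: each acetylacetonate is −1. With an overall charge of 0 the palladium centre must be in the +2 oxidation state.
Pd sits in group 10, so the d-electron count is 10 − 2 = 8.
Counting donor atoms: 2×acetylacetonate (bidentate) → 4 donors. Coordination number = 4.
A 4d d⁸ ion has a large crystal-field splitting; square planar leaves the high-energy d_{x²−y²} orbital empty and maximises CFSE.

square planar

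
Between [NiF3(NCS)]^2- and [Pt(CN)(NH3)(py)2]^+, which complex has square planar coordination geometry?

[Pt(CN)(NH3)(py)2]^+

For [NiF3(NCS)]^2-: Each fluoride is −1; each isothiocyanate is −1; balancing the −2 overall charge requires Ni(II). Ni sits in group 10, so the d-electron count is 10 − 2 = 8. Fluoride and isothiocyanate are weak-field ligands. With weak-field ligands the CFSE gain from square planar is small, so a 3d d⁸ ion takes the sterically preferred tetrahedral geometry. → tetrahedral.
For [Pt(CN)(NH3)(py)2]^+: Summing ligand charges against the +1 overall charge gives an oxidation state of +2 for platinum. Pt sits in group 10, so the d-electron count is 10 − 2 = 8. A 5d d⁸ ion has a large crystal-field splitting; square planar leaves the high-energy d_{x²−y²} orbital empty and maximises CFSE. → square planar.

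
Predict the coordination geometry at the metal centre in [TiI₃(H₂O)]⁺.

tetrahedral

Summing ligand charges against the +1 overall charge gives an oxidation state of +4 for titanium.
Group 4 minus oxidation state 4 gives a d⁰ configuration.
Coordination number: 4.
A d⁰ ion has no crystal-field stabilisation preference between square planar and tetrahedral, so four ligands adopt the sterically favoured tetrahedral geometry.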